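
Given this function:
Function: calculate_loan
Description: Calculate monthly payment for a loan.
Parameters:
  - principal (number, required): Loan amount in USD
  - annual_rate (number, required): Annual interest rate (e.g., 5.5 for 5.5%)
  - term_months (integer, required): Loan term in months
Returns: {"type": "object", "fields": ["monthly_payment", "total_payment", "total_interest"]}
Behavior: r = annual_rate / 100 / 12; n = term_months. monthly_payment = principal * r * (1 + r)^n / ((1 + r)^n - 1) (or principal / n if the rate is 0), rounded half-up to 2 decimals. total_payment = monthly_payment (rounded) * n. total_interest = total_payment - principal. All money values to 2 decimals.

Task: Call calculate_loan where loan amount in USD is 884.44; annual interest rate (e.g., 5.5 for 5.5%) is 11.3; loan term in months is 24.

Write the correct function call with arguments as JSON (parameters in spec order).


Mapping each described value to its parameter name:
  'Loan amount in USD' -> principal = 884.44
  'Annual interest rate (e.g., 5.5 for 5.5%)' -> annual_rate = 11.3
  'Loan term in months' -> term_months = 24
calculate_loan({"principal": 884.44, "annual_rate": 11.3, "term_months": 24})


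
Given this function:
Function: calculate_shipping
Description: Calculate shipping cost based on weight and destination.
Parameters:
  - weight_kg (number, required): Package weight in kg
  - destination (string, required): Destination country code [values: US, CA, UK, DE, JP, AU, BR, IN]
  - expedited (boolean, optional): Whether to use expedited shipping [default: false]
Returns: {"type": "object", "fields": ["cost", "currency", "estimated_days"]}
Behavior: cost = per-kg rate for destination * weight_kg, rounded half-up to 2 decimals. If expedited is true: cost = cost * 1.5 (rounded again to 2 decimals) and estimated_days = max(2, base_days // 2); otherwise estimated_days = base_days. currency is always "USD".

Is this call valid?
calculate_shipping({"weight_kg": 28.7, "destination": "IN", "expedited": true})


Checking all required parameters present and types match... All valid.
Valid


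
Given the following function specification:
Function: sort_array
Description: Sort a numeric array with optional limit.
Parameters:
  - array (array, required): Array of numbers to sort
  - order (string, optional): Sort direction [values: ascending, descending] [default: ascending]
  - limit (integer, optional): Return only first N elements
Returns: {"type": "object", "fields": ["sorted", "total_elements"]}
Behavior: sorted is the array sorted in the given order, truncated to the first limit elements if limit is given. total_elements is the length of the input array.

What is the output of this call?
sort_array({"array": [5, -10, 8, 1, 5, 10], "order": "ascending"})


sorted ascending: [-10, 1, 5, 5, 8, 10]
total_elements = len(input) = 6
Output:
{"sorted": [-10, 1, 5, 5, 8, 10], "total_elements": 6}


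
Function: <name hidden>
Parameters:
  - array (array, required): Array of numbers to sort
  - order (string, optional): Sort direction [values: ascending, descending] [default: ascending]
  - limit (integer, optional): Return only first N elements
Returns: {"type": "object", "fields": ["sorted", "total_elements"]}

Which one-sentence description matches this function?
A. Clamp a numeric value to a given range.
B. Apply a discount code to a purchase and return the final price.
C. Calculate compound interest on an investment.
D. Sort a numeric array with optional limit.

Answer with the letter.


Parameters array, order, limit and return ["sorted", "total_elements"] fit: Sort a numeric array with optional limit.
D


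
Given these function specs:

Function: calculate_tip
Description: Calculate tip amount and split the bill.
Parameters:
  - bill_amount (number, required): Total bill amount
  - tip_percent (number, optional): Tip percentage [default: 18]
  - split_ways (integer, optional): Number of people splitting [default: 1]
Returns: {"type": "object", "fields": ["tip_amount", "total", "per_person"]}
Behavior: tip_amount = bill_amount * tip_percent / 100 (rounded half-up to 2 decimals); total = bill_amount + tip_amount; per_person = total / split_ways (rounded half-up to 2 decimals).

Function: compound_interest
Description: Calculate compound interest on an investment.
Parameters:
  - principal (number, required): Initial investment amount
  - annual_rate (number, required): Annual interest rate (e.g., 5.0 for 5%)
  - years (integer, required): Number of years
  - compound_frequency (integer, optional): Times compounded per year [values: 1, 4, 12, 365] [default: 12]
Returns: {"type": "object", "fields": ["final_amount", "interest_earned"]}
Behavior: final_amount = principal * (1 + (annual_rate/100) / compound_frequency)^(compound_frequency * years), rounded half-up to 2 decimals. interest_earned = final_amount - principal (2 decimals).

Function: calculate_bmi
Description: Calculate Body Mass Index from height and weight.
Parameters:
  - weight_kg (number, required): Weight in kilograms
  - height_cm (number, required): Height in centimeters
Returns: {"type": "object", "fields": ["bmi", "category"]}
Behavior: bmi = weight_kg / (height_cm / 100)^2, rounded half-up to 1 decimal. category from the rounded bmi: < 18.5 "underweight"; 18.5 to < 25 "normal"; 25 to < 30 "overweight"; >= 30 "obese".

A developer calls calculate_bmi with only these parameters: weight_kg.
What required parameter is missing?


Required parameters: weight_kg, height_cm
Provided: weight_kg
Missing: height_cm
height_cm


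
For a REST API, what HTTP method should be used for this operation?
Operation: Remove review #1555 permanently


GET = read, POST = create, PUT = update/replace, DELETE = remove
This operation is a removal.
DELETE


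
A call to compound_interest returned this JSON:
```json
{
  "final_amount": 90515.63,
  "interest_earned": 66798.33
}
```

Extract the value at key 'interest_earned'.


66798.33


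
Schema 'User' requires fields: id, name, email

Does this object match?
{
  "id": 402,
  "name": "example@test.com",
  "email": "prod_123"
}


Checking required fields... All present.
Valid - all required fields present


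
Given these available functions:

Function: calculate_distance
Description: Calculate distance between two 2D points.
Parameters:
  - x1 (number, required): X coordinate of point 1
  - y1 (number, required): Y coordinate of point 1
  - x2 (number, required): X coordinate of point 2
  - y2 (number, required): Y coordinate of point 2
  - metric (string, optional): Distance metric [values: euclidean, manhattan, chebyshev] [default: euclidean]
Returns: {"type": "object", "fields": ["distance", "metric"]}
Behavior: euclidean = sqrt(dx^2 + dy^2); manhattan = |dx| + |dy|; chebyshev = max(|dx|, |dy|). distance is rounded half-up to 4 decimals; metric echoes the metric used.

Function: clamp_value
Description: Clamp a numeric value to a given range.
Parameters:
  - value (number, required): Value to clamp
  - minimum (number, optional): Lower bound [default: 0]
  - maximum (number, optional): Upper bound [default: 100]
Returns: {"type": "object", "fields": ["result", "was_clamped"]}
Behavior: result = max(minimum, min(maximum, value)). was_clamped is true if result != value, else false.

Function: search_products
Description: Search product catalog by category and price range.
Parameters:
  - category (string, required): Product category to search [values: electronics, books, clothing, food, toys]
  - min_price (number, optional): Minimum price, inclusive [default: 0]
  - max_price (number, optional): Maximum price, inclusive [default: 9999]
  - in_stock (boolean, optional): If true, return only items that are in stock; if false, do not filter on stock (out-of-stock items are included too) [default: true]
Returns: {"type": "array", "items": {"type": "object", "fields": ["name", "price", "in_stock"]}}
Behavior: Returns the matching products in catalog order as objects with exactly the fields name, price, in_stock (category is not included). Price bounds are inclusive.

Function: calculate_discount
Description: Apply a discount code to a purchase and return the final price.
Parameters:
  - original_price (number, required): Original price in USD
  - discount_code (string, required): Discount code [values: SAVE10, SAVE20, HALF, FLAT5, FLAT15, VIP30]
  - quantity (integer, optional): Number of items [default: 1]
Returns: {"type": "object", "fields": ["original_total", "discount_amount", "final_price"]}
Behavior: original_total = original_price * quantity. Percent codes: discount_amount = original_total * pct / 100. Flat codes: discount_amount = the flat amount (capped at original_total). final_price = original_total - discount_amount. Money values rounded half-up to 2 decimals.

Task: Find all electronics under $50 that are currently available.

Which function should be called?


The task needs a function whose description is: Search product catalog by category and price range.
search_products


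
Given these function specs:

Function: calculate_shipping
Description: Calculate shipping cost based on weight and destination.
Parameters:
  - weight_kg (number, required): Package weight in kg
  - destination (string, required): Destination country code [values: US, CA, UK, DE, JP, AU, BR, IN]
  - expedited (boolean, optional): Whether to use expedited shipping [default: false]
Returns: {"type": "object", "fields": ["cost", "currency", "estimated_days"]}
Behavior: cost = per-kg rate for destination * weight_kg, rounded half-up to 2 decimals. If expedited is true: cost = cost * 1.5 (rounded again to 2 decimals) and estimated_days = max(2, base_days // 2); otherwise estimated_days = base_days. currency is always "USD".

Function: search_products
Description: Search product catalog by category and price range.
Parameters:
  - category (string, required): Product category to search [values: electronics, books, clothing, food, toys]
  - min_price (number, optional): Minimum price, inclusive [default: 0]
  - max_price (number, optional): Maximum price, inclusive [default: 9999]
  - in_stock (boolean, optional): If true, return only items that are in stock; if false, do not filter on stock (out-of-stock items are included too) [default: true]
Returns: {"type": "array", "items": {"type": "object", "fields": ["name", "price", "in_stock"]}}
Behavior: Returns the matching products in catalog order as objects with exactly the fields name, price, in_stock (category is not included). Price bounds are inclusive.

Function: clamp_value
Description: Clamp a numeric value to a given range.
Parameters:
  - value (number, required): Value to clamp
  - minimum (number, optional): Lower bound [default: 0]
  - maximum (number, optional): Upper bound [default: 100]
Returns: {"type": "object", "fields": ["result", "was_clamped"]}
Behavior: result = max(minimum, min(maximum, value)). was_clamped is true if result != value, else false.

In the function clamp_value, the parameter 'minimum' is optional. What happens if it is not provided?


The clamp_value spec declares:
  - minimum (number, optional): Lower bound [default: 0]
It defaults to 0


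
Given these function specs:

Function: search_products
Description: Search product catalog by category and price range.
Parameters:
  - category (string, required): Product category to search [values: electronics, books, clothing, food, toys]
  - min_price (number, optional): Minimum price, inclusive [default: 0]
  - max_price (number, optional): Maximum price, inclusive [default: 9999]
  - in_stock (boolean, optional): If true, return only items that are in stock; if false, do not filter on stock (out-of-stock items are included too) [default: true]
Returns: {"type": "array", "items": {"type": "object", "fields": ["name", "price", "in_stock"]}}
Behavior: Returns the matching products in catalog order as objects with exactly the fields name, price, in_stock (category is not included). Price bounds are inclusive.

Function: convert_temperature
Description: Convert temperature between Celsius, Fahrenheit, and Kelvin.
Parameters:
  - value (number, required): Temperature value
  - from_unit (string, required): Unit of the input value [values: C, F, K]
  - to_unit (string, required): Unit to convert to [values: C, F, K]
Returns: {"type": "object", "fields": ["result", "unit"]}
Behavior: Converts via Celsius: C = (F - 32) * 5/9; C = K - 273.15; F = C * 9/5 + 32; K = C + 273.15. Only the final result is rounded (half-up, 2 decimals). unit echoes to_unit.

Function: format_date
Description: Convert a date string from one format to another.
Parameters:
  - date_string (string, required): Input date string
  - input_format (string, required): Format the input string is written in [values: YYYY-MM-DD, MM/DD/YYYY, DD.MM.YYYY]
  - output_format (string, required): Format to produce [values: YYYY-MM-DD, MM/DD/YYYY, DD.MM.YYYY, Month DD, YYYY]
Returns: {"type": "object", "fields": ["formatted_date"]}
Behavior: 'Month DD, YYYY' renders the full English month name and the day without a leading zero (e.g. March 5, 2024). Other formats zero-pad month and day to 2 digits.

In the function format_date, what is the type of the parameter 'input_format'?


The format_date spec declares:
  - input_format (string, required): Format the input string is written in [values: YYYY-MM-DD, MM/DD/YYYY, DD.MM.YYYY]
Type:
string


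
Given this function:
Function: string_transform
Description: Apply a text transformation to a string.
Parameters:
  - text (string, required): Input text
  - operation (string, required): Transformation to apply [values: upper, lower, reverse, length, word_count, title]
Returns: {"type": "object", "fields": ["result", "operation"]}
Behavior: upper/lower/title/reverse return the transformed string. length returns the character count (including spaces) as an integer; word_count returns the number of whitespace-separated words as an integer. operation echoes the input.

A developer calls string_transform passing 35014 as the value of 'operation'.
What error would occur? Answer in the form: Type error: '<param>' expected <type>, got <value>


Spec: 'operation' is declared as string; 35014 is an integer.
Type error: 'operation' expected string, got 35014


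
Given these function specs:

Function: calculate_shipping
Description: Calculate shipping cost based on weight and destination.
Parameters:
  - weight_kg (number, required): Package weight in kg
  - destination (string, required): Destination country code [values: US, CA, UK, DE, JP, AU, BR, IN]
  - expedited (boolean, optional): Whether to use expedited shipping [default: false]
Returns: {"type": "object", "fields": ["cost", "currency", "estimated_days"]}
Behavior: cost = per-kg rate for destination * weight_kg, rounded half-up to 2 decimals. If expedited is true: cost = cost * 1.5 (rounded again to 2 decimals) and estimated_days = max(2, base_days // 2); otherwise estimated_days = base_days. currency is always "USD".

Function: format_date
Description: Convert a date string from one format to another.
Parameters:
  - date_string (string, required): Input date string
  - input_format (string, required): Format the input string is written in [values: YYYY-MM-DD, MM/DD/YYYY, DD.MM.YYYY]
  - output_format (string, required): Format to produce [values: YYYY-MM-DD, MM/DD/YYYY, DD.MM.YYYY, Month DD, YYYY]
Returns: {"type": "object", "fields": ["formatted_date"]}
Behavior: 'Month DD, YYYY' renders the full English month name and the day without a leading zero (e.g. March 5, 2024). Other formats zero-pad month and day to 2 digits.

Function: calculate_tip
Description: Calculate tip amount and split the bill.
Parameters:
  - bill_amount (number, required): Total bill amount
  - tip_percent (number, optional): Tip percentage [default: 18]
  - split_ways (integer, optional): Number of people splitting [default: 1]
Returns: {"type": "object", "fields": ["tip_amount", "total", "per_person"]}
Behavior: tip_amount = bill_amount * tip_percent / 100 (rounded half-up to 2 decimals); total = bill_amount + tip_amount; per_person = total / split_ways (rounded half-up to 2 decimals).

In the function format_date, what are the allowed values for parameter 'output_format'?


The format_date spec declares:
  - output_format (string, required): Format to produce [values: YYYY-MM-DD, MM/DD/YYYY, DD.MM.YYYY, Month DD, YYYY]
Allowed values:
YYYY-MM-DD, MM/DD/YYYY, DD.MM.YYYY, Month DD, YYYY


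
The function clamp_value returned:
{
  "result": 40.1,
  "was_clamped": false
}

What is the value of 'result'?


40.1


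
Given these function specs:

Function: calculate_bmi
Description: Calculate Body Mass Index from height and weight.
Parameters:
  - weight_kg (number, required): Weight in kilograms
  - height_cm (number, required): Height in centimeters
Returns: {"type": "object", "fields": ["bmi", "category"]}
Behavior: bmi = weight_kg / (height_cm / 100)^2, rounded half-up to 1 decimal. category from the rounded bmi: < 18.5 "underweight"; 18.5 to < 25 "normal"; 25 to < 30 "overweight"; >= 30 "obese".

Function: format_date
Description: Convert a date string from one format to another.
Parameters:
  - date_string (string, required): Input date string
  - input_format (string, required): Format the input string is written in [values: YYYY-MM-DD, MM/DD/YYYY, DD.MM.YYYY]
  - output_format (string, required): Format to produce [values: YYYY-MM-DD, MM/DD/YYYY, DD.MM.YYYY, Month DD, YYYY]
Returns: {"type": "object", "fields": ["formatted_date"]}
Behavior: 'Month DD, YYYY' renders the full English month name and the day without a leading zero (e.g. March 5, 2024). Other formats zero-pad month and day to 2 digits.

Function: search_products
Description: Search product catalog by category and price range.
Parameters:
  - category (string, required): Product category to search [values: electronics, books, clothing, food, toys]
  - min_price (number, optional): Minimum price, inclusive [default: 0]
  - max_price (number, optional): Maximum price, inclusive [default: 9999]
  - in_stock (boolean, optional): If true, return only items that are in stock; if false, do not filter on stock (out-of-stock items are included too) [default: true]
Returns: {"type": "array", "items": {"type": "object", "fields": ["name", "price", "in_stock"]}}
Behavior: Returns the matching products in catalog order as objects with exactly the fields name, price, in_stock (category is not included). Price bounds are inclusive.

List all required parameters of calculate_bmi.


Parameters of calculate_bmi and their required/optional flag:
  weight_kg: required
  height_cm: required
height_cm, weight_kg


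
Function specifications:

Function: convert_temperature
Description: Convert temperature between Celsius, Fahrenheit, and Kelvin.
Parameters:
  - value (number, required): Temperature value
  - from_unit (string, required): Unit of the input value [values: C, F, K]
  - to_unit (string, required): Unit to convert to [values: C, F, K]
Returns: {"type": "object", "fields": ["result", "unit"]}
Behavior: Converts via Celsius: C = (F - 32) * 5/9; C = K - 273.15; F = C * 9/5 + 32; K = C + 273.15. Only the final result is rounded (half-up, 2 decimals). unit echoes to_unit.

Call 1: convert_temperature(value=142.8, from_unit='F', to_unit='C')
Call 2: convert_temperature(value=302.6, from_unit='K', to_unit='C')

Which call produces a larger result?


Call 1:
  To C: (142.8 - 32) * 5/9 = 61.555556
  Target is C: 61.555556
  Round to 2 decimals: 61.56
  -> 61.56 C
Call 2:
  To C: 302.6 - 273.15 = 29.45
  Target is C: 29.45
  Round to 2 decimals: 29.45
  -> 29.45 C
Call 1 (61.56 C)


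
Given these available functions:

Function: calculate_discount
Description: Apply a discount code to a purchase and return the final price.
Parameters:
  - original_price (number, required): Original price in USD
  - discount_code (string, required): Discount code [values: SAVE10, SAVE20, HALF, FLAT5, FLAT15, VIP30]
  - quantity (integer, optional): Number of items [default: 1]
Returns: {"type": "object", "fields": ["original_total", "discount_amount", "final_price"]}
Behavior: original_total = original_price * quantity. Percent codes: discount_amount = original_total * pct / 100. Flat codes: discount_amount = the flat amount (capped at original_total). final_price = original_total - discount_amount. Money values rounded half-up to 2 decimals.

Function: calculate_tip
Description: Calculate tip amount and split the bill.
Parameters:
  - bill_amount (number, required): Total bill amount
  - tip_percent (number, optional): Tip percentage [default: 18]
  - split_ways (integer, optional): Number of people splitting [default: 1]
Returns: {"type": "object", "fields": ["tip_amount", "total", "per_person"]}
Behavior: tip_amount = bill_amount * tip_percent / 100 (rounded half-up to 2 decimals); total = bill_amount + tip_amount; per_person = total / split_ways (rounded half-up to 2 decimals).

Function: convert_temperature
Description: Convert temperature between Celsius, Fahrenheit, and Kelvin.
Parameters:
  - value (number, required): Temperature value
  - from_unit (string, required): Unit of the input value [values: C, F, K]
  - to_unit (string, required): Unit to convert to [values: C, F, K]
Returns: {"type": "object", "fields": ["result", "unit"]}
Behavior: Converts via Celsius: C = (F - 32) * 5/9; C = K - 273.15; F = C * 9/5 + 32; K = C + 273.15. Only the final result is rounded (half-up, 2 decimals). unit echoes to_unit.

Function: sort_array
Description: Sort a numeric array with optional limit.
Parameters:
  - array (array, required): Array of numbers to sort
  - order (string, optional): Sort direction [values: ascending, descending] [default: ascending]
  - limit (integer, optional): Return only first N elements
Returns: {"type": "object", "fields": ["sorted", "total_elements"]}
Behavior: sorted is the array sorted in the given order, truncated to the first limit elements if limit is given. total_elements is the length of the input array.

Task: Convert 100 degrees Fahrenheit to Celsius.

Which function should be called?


The task needs a function whose description is: Convert temperature between Celsius, Fahrenheit, and Kelvin.
convert_temperature


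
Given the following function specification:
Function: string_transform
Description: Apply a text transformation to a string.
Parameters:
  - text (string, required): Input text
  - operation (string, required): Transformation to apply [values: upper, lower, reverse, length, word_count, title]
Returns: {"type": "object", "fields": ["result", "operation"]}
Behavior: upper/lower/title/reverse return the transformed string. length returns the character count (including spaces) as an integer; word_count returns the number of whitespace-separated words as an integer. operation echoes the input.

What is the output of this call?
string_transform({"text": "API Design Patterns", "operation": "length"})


length counts every character including spaces: 19
Output:
{"result": 19, "operation": "length"}


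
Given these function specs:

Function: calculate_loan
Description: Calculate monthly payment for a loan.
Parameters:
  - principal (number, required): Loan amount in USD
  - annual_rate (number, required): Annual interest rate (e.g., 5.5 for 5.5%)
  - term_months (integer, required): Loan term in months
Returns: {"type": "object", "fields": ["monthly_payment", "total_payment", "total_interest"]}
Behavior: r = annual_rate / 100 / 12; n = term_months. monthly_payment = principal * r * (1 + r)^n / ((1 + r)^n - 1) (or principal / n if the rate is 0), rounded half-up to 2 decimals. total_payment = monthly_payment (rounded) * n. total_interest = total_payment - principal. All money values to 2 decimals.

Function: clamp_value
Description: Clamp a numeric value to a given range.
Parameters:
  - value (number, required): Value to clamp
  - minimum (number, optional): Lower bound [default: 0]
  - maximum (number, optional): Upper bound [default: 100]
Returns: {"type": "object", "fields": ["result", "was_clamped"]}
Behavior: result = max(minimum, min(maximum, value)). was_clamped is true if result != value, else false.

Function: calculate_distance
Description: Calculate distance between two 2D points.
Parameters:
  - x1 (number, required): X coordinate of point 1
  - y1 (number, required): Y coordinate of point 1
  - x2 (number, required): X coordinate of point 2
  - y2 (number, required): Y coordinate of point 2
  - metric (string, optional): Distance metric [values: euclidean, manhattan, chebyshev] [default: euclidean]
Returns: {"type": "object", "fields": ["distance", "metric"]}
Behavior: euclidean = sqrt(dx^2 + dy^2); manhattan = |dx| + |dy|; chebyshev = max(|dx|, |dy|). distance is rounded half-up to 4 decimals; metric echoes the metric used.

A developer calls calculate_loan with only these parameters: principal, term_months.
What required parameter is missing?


Required parameters: principal, annual_rate, term_months
Provided: principal, term_months
Missing: annual_rate
annual_rate


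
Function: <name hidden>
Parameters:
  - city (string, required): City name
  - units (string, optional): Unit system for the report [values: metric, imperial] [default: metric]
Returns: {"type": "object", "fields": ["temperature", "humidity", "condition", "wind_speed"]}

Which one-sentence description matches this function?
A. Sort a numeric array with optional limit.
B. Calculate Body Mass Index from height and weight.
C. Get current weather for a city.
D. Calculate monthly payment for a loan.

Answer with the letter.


Parameters city, units and return ["temperature", "humidity", "condition", "wind_speed"] fit: Get current weather for a city.
C


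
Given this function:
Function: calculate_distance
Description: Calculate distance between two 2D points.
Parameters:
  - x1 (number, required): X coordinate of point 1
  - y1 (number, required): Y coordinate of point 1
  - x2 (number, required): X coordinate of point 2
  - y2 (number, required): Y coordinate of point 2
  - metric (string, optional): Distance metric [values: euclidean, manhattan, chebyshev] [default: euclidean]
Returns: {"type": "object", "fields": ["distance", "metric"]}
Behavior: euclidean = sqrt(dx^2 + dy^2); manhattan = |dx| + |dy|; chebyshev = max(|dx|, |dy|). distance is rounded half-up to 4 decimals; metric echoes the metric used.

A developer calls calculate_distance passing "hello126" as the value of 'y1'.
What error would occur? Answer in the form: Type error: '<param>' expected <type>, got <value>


Spec: 'y1' is declared as number; "hello126" is a string.
Type error: 'y1' expected number, got "hello126"


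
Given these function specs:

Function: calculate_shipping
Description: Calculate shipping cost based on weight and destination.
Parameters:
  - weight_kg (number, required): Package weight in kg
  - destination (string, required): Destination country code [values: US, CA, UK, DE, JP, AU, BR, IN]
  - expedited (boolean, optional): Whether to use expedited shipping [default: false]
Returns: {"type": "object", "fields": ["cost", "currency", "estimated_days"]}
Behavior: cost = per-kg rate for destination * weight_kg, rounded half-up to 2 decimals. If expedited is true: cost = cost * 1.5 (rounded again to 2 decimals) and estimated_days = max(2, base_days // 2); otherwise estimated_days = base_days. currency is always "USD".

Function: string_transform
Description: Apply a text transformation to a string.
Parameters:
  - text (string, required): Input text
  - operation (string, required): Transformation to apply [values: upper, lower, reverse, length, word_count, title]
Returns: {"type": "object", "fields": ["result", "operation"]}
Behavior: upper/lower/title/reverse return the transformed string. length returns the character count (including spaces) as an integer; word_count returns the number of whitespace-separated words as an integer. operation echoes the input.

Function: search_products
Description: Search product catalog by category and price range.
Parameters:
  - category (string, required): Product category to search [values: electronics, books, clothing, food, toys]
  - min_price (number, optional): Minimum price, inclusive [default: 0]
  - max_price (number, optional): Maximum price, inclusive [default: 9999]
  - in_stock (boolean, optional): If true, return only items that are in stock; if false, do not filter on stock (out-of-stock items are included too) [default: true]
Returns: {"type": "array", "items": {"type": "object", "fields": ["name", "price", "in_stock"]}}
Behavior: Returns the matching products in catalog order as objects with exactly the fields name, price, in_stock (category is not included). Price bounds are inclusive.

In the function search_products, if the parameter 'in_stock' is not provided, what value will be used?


The search_products spec declares:
  - in_stock (boolean, optional): If true, return only items that are in stock; if false, do not filter on stock (out-of-stock items are included too) [default: true]
Default:
true


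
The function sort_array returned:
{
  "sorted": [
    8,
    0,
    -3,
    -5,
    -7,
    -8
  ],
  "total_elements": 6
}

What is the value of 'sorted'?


[8, 0, -3, -5, -7, -8]


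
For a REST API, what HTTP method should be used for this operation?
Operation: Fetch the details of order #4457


GET = read, POST = create, PUT = update/replace, DELETE = remove
This operation is a read.
GET


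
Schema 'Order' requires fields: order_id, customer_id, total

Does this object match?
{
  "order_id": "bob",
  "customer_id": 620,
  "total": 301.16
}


Checking required fields... All present.
Valid - all required fields present


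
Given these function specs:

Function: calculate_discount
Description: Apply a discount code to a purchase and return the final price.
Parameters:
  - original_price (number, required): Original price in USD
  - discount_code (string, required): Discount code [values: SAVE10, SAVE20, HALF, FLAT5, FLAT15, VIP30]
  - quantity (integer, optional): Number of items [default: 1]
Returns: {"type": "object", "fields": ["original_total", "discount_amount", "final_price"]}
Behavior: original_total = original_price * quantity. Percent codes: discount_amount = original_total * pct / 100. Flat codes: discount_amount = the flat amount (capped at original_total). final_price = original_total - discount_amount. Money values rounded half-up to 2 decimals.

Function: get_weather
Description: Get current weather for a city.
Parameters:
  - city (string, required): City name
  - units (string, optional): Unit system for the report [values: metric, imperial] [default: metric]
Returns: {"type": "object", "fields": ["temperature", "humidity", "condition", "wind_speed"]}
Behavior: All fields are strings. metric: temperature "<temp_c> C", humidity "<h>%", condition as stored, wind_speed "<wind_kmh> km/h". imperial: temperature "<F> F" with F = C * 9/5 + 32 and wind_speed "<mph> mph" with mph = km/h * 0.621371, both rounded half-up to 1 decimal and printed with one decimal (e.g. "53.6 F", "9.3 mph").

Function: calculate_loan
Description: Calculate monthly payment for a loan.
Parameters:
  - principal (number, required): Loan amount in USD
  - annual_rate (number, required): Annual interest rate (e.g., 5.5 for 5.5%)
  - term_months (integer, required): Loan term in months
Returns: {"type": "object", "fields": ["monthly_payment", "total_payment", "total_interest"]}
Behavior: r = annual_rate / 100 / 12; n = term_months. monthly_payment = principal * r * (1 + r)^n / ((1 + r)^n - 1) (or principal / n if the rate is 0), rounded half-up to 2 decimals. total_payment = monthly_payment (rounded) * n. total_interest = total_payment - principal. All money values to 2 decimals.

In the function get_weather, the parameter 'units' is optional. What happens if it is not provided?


The get_weather spec declares:
  - units (string, optional): Unit system for the report [values: metric, imperial] [default: metric]
It defaults to metric


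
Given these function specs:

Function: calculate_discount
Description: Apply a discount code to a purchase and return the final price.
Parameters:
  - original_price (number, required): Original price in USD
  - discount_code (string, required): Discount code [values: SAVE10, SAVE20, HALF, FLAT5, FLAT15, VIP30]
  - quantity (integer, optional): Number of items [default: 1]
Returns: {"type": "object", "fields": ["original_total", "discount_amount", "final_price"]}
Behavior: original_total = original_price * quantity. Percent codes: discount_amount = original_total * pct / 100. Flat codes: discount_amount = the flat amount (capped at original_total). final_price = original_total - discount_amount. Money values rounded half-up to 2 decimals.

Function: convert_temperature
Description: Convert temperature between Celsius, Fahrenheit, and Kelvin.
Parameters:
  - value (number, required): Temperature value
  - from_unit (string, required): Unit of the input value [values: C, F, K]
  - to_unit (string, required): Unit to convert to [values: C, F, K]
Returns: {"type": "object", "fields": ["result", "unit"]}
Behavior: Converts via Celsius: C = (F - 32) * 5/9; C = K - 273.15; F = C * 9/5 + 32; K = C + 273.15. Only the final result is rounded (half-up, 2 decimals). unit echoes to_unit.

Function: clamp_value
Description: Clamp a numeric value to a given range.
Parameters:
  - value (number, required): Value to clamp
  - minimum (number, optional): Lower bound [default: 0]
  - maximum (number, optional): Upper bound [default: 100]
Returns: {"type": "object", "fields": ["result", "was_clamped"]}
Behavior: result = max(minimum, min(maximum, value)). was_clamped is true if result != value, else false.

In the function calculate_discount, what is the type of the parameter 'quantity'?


The calculate_discount spec declares:
  - quantity (integer, optional): Number of items [default: 1]
Type:
integer


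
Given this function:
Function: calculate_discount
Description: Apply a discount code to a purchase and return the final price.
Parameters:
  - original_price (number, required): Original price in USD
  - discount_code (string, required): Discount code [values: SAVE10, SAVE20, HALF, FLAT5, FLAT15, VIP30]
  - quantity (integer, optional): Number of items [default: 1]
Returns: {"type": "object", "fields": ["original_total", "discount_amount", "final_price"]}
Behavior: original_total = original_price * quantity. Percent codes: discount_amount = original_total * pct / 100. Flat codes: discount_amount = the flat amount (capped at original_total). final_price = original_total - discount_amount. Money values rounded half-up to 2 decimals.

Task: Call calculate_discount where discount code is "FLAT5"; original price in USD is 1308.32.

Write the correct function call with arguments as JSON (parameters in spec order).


Mapping each described value to its parameter name:
  'Discount code' -> discount_code = "FLAT5"
  'Original price in USD' -> original_price = 1308.32
calculate_discount({"original_price": 1308.32, "discount_code": "FLAT5"})


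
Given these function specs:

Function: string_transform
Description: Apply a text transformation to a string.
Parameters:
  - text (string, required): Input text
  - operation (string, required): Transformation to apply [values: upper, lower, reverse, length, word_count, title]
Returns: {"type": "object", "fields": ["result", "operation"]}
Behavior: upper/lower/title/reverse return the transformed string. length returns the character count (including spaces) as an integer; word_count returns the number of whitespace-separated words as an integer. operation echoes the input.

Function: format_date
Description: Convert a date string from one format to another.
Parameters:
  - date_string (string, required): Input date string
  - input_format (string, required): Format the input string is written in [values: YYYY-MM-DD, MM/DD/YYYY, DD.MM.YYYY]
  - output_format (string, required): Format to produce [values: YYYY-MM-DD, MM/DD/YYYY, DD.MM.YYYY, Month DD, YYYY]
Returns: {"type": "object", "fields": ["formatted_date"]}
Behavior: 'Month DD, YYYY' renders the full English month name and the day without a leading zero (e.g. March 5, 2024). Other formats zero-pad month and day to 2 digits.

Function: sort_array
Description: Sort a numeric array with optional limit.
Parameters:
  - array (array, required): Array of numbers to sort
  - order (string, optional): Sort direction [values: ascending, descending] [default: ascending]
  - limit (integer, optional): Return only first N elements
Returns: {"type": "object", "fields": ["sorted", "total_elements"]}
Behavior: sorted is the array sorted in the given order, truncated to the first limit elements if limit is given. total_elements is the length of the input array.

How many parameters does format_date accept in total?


Parameters of format_date: date_string (required), input_format (required), output_format (required)
Total:
3


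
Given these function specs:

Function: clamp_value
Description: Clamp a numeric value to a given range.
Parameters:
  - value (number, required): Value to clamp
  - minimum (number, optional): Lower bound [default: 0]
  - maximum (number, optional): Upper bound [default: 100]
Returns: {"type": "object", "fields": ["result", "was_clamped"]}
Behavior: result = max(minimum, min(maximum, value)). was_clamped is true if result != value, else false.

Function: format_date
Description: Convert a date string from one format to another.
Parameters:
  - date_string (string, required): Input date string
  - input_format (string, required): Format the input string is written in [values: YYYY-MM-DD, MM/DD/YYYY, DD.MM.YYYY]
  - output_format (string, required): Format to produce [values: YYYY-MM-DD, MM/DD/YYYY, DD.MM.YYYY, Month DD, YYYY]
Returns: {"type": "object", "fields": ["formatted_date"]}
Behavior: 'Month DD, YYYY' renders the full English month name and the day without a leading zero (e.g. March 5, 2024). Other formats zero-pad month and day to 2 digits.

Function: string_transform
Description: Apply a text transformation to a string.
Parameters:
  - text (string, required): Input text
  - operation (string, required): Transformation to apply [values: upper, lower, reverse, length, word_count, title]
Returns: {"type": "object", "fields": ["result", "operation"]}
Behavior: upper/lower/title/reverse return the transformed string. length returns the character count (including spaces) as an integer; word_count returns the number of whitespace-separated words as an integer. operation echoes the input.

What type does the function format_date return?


The format_date spec declares Returns: {"type": "object", "fields": ["formatted_date"]}
Type:
object


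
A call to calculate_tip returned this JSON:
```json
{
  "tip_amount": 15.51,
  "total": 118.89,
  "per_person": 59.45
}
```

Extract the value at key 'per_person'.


59.45


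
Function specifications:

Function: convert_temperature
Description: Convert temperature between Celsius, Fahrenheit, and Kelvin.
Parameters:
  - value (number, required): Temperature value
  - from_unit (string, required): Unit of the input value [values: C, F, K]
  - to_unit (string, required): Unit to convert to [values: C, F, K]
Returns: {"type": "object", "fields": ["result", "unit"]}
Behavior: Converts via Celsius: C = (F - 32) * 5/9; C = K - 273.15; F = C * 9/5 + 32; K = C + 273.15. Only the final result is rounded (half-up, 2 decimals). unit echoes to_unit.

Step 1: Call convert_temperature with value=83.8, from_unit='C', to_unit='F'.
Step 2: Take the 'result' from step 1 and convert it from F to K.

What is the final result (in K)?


Step 1: convert_temperature(value=83.8, from_unit=C, to_unit=F)
  Input already in C: 83.8
  To F: 83.8 * 9/5 + 32 = 182.84
  Round to 2 decimals: 182.84
  -> result = 182.84 F
Step 2: convert_temperature(value=182.84, from_unit=F, to_unit=K)
  To C: (182.84 - 32) * 5/9 = 83.8
  To K: 83.8 + 273.15 = 356.95
  Round to 2 decimals: 356.95
  -> result = 356.95 K
356.95 K


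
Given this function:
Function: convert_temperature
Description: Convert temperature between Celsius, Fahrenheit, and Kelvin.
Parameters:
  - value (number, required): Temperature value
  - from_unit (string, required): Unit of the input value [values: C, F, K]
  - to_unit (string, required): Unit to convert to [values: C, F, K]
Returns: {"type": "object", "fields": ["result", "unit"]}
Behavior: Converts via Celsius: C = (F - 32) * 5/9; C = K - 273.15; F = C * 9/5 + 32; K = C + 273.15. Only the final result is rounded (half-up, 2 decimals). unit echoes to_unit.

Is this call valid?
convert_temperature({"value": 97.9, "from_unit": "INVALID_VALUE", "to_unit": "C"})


Checking parameter values...
Parameter 'from_unit' has value 'INVALID_VALUE' not in allowed: C, F, K
Invalid - 'from_unit' must be one of C, F, K
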